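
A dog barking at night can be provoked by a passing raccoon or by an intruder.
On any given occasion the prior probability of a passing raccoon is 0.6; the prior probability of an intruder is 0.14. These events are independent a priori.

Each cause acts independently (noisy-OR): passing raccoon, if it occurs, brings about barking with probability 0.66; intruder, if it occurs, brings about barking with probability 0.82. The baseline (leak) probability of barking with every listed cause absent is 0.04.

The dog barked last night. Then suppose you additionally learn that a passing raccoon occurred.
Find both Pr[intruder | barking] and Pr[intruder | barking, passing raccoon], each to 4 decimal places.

Pr[intruder | barking] ≈ 0.2576; Pr[intruder | barking, passing raccoon] ≈ 0.1853

Under noisy-OR, P(barking | causes) = 1 − (1−0.04)·∏(1−qᵢ) over the active causes.
Sum P(barking|·) weighted by the priors over the 4 (passing raccoon, intruder) configurations:
  P(barking) = 0.04*0.4*0.86 + 0.8272*0.4*0.14 + 0.6736*0.6*0.86 + 0.941248*0.6*0.14
        = 0.013760 + 0.046323 + 0.347578 + 0.079065 = 0.486726
The terms with intruder present sum to 0.125388, so
  P(intruder | barking) = 0.125388 / 0.486726 ≈ 0.2576

With the extra evidence:
P(barking | passing raccoon) = 0.6736*0.86 + 0.941248*0.14 = 0.579296 + 0.131775 = 0.711071
The intruder-present share is 0.941248*0.14 = 0.131775.
So P(intruder | barking, passing raccoon) = 0.131775/0.711071 ≈ 0.1853.
Conditioning on passing raccoon lowers the posterior on intruder: the classic explaining-away effect in a common-effect structure.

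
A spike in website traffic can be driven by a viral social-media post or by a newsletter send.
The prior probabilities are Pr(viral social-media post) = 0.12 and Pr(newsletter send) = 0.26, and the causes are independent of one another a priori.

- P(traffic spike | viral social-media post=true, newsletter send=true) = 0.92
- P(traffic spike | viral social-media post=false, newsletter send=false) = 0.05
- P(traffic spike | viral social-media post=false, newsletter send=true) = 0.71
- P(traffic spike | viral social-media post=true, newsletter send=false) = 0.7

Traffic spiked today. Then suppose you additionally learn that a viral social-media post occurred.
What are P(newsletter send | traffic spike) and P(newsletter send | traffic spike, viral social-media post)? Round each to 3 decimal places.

P(newsletter send | traffic spike) ≈ 0.669; P(newsletter send | traffic spike, viral social-media post) ≈ 0.316

Numerator (weight on configurations with newsletter send): 0.162448 + 0.028704 = 0.191152
Denominator P(traffic spike): 0.05*0.88*0.74 + 0.71*0.88*0.26 + 0.7*0.12*0.74 + 0.92*0.12*0.26 = 0.285872
Posterior = 0.191152 / 0.285872 ≈ 0.669

Now condition on the additional information:
Numerator (weight on configurations with newsletter send): 0.92·0.26 = 0.239200
Normalizer over all consistent configurations: 0.7·0.74 + 0.92·0.26 = 0.757200
P(newsletter send | traffic spike, viral social-media post) = 0.239200/0.757200 ≈ 0.316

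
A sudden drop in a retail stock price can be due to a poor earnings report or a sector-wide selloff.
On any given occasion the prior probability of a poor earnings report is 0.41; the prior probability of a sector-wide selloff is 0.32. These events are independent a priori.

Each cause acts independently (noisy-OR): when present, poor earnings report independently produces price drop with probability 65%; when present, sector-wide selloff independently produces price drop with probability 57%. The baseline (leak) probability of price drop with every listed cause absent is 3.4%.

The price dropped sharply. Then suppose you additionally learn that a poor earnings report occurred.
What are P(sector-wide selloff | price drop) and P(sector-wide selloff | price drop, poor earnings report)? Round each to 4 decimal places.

Under noisy-OR, P(price drop | causes) = 1 − (1−0.034)·∏(1−qᵢ) over the active causes.
For the numerator, keep only sector-wide selloff=true terms: 0.110376 + 0.112126 = 0.222502
Denominator P(price drop): 0.034·0.59·0.68 + 0.58462·0.59·0.32 + 0.6619·0.41·0.68 + 0.854617·0.41·0.32 = 0.420681
Posterior = 0.222502 / 0.420681 ≈ 0.5289

Now also conditioning on poor earnings report=true:
Numerator (weight on configurations with sector-wide selloff): 0.854617*0.32 = 0.273477
The normalizing constant is 0.6619*0.68 + 0.854617*0.32 = 0.723569
Posterior = 0.273477 / 0.723569 ≈ 0.3780
Conditioning on poor earnings report lowers the posterior on sector-wide selloff: the classic explaining-away effect in a common-effect structure.

P(sector-wide selloff | price drop) ≈ 0.5289; P(sector-wide selloff | price drop, poor earnings report) ≈ 0.3780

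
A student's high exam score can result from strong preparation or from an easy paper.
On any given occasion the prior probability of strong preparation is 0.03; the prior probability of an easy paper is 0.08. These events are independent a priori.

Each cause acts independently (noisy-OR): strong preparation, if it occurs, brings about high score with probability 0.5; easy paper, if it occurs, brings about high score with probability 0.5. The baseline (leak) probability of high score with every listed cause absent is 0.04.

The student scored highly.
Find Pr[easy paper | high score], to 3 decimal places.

Under noisy-OR, P(high score | causes) = 1 − (1−0.04)·∏(1−qᵢ) over the active causes.
Sum P(high score|·) weighted by the priors over the 4 (strong preparation, easy paper) configurations:
  P(high score) = 0.04×0.97×0.92 + 0.52×0.97×0.08 + 0.52×0.03×0.92 + 0.76×0.03×0.08
        = 0.035696 + 0.040352 + 0.014352 + 0.001824 = 0.092224
The terms with easy paper present sum to 0.042176, so
  P(easy paper | high score) = 0.042176 / 0.092224 ≈ 0.457

Pr[easy paper | high score] ≈ 0.457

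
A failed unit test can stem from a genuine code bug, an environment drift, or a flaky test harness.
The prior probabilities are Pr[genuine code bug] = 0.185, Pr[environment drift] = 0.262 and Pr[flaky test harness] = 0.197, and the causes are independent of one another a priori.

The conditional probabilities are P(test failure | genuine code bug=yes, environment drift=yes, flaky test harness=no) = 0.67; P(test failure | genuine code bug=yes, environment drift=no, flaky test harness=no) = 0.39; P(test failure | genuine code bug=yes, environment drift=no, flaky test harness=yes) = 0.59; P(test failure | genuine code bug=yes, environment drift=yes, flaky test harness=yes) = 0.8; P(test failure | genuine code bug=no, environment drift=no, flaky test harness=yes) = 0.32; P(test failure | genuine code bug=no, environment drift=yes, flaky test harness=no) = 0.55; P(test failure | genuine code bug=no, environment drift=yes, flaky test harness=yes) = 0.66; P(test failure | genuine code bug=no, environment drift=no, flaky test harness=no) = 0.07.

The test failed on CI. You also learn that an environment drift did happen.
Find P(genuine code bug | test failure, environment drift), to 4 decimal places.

Numerator (weight on configurations with genuine code bug): 0.099532 + 0.029156 = 0.128688
The normalizing constant is 0.55·0.815·0.803 + 0.66·0.815·0.197 + 0.67·0.185·0.803 + 0.8·0.185·0.197 = 0.594599
Posterior = 0.128688 / 0.594599 ≈ 0.2164

P(genuine code bug | test failure, environment drift) ≈ 0.2164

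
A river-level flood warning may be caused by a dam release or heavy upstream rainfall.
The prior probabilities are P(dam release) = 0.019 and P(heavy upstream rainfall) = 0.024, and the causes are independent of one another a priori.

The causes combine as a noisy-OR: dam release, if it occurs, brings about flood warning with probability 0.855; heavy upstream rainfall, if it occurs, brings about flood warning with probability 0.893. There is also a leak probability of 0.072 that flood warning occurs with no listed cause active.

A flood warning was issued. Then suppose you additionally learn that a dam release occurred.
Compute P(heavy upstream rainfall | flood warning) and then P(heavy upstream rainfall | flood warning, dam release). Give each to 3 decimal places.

P(heavy upstream rainfall | flood warning) ≈ 0.203; P(heavy upstream rainfall | flood warning, dam release) ≈ 0.027

Under noisy-OR, P(flood warning | causes) = 1 − (1−0.072)·∏(1−qᵢ) over the active causes.
Sum P(flood warning|·) weighted by the priors over the 4 (dam release, heavy upstream rainfall) configurations:
  P(flood warning) = 0.072×0.981×0.976 + 0.900704×0.981×0.024 + 0.86544×0.019×0.976 + 0.985602×0.019×0.024
        = 0.068937 + 0.021206 + 0.016049 + 0.000449 = 0.106641
Configurations with heavy upstream rainfall contribute 0.021655, so
  P(heavy upstream rainfall | flood warning) = 0.021655 / 0.106641 ≈ 0.203

Now also conditioning on dam release=true:
P(flood warning | dam release) = 0.86544*0.976 + 0.985602*0.024 = 0.844669 + 0.023654 = 0.868323
Restricting to configurations with heavy upstream rainfall present: 0.985602*0.024 = 0.023654.
Hence the posterior is 0.023654/0.868323 ≈ 0.027.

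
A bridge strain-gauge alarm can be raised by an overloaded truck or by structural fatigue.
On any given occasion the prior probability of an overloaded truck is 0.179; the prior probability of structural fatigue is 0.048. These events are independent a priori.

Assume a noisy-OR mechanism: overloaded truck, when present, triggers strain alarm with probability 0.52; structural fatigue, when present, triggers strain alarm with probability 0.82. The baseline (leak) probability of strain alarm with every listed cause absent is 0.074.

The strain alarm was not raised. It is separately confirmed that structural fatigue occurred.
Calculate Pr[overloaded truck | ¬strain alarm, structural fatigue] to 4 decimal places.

Pr[overloaded truck | ¬strain alarm, structural fatigue] ≈ 0.0947

Under noisy-OR, P(strain alarm | causes) = 1 − (1−0.074)·∏(1−qᵢ) over the active causes.
Enumerate both values of overloaded truck and weight by the priors:
  P(¬strain alarm | structural fatigue) = 0.16668*0.821 + 0.080006*0.179
        = 0.136844 + 0.014321 = 0.151165
Keeping only the overloaded truck-present terms gives 0.014321, so
  P(overloaded truck | ¬strain alarm, structural fatigue) = 0.014321 / 0.151165 ≈ 0.0947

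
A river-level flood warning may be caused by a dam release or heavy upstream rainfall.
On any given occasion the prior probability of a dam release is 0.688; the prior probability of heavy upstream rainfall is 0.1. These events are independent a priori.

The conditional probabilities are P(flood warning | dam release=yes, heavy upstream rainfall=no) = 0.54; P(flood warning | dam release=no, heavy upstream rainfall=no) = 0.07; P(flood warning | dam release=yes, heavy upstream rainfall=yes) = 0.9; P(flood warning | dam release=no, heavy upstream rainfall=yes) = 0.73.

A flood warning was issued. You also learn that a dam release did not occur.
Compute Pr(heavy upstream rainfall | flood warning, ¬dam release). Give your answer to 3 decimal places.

Pr(heavy upstream rainfall | flood warning, ¬dam release) ≈ 0.537

Sum P(flood warning|·) weighted by the priors over both values of heavy upstream rainfall:
  P(flood warning | ¬dam release) = 0.07·0.9 + 0.73·0.1
        = 0.063000 + 0.073000 = 0.136000
Keeping only the heavy upstream rainfall-present terms gives 0.073000, so
  P(heavy upstream rainfall | flood warning, ¬dam release) = 0.073000 / 0.136000 ≈ 0.537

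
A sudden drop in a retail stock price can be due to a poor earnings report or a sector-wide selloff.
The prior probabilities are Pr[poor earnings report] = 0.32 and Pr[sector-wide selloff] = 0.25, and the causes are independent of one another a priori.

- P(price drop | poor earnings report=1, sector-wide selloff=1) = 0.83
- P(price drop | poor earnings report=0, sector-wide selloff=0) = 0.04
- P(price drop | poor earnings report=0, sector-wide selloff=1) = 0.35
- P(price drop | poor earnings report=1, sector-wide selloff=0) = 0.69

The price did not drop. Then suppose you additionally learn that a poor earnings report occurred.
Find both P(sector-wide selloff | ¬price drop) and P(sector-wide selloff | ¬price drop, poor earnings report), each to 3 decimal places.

Enumerate the 4 (poor earnings report, sector-wide selloff) configurations and weight by the priors:
  P(¬price drop) = 0.96*0.68*0.75 + 0.65*0.68*0.25 + 0.31*0.32*0.75 + 0.17*0.32*0.25
        = 0.489600 + 0.110500 + 0.074400 + 0.013600 = 0.688100
Configurations with sector-wide selloff contribute 0.124100, so
  P(sector-wide selloff | ¬price drop) = 0.124100 / 0.688100 ≈ 0.180

With the extra evidence:
P(¬price drop | poor earnings report) = 0.31·0.75 + 0.17·0.25 = 0.232500 + 0.042500 = 0.275000
The sector-wide selloff-present share is 0.17·0.25 = 0.042500.
So P(sector-wide selloff | ¬price drop, poor earnings report) = 0.042500/0.275000 ≈ 0.155.

P(sector-wide selloff | ¬price drop) ≈ 0.180; P(sector-wide selloff | ¬price drop, poor earnings report) ≈ 0.155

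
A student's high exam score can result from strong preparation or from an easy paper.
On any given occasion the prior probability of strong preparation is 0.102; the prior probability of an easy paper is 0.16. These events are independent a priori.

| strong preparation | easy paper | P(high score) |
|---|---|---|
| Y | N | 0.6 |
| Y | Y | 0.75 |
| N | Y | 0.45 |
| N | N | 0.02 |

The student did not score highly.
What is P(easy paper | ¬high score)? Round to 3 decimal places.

Numerator (weight on configurations with easy paper): 0.079024 + 0.004080 = 0.083104
Normalizer over all consistent configurations: 0.98*0.898*0.84 + 0.55*0.898*0.16 + 0.4*0.102*0.84 + 0.25*0.102*0.16 = 0.856610
P(easy paper | ¬high score) = 0.083104/0.856610 ≈ 0.097

P(easy paper | ¬high score) ≈ 0.097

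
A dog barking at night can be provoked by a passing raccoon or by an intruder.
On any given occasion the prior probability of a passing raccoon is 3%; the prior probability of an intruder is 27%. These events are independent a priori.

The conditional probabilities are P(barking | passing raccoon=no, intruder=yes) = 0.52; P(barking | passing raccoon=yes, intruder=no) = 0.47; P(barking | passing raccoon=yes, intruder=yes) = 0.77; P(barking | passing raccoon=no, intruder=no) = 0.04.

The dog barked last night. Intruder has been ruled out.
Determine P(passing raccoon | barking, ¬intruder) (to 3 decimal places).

Sum P(barking|·) weighted by the priors over both values of passing raccoon:
  P(barking | ¬intruder) = 0.04×0.97 + 0.47×0.03
        = 0.038800 + 0.014100 = 0.052900
The terms with passing raccoon present sum to 0.014100, so
  P(passing raccoon | barking, ¬intruder) = 0.014100 / 0.052900 ≈ 0.267

P(passing raccoon | barking, ¬intruder) ≈ 0.267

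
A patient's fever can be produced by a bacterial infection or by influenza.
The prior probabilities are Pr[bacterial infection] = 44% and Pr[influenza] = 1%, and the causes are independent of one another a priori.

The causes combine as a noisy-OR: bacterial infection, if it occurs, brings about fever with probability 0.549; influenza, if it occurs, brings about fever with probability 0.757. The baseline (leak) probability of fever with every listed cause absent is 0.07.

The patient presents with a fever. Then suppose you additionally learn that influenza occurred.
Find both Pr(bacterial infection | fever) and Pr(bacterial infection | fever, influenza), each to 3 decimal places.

Under noisy-OR, P(fever | causes) = 1 − (1−0.07)·∏(1−qᵢ) over the active causes.
For the numerator, keep only bacterial infection=true terms: 0.252896 + 0.003952 = 0.256848
Normalizer over all consistent configurations: 0.07·0.56·0.99 + 0.77401·0.56·0.01 + 0.58057·0.44·0.99 + 0.898079·0.44·0.01 = 0.299990
Posterior = 0.256848 / 0.299990 ≈ 0.856

With the extra evidence:
P(fever | influenza) = 0.77401×0.56 + 0.898079×0.44 = 0.433446 + 0.395155 = 0.828601
The bacterial infection-present share is 0.898079×0.44 = 0.395155.
So P(bacterial infection | fever, influenza) = 0.395155/0.828601 ≈ 0.477.

Pr(bacterial infection | fever) ≈ 0.856; Pr(bacterial infection | fever, influenza) ≈ 0.477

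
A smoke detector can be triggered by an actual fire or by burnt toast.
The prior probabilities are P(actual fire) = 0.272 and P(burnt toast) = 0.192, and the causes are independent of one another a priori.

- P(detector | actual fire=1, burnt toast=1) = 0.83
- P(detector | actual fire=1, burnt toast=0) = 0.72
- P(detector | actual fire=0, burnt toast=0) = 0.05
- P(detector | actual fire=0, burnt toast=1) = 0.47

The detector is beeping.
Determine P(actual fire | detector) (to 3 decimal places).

P(actual fire | detector) ≈ 0.679

P(detector) = 0.05·0.728·0.808 + 0.47·0.728·0.192 + 0.72·0.272·0.808 + 0.83·0.272·0.192 = 0.029411 + 0.065695 + 0.158239 + 0.043346 = 0.296691
The actual fire-present share is 0.158239 + 0.043346 = 0.201585.
So P(actual fire | detector) = 0.201585/0.296691 ≈ 0.679.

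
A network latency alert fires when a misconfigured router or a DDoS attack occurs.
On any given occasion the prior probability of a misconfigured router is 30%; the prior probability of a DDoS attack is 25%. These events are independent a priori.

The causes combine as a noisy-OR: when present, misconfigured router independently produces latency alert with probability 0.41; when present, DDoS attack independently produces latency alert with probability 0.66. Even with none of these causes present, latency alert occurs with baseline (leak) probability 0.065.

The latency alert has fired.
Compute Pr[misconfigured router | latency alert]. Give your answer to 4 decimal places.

Under noisy-OR, P(latency alert | causes) = 1 − (1−0.065)·∏(1−qᵢ) over the active causes.
Weight on misconfigured router=true, given the evidence: 0.100879 + 0.060933 = 0.161812
The normalizing constant is 0.065*0.7*0.75 + 0.6821*0.7*0.25 + 0.44835*0.3*0.75 + 0.812439*0.3*0.25 = 0.315305
Posterior = 0.161812 / 0.315305 ≈ 0.5132

Pr[misconfigured router | latency alert] ≈ 0.5132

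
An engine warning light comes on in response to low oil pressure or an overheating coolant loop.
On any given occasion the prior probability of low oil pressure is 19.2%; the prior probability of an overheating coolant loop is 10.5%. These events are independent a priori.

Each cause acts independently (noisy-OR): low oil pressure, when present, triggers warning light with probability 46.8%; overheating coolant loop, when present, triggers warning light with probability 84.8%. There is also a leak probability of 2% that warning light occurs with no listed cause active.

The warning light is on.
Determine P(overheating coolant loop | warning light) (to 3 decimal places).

P(overheating coolant loop | warning light) ≈ 0.484

Under noisy-OR, P(warning light | causes) = 1 − (1−0.02)·∏(1−qᵢ) over the active causes.
P(warning light) = 0.02×0.808×0.895 + 0.85104×0.808×0.105 + 0.47864×0.192×0.895 + 0.920753×0.192×0.105 = 0.014463 + 0.072202 + 0.082249 + 0.018562 = 0.187476
The overheating coolant loop-present share is 0.072202 + 0.018562 = 0.090764.
So P(overheating coolant loop | warning light) = 0.090764/0.187476 ≈ 0.484.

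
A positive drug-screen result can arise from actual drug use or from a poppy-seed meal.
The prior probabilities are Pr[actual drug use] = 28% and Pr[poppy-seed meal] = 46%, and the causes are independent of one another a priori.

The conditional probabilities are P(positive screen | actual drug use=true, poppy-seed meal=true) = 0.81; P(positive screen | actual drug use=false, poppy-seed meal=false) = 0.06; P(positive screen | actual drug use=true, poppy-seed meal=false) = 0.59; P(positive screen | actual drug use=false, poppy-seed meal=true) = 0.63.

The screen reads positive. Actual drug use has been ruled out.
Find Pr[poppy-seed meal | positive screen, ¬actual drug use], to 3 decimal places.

Pr[poppy-seed meal | positive screen, ¬actual drug use] ≈ 0.899

Sum P(positive screen|·) weighted by the priors over both values of poppy-seed meal:
  P(positive screen | ¬actual drug use) = 0.06*0.54 + 0.63*0.46
        = 0.032400 + 0.289800 = 0.322200
Configurations with poppy-seed meal contribute 0.289800, so
  P(poppy-seed meal | positive screen, ¬actual drug use) = 0.289800 / 0.322200 ≈ 0.899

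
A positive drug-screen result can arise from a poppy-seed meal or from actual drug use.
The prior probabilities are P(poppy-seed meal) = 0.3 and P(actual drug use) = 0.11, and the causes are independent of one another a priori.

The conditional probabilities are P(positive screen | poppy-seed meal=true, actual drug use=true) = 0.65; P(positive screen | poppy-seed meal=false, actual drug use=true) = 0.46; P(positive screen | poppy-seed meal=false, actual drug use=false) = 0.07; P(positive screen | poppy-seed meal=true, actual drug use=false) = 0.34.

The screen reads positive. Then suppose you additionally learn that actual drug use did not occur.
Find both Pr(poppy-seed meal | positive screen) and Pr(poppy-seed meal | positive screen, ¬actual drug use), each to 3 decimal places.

Pr(poppy-seed meal | positive screen) ≈ 0.587; Pr(poppy-seed meal | positive screen, ¬actual drug use) ≈ 0.675

P(positive screen) = 0.07*0.7*0.89 + 0.46*0.7*0.11 + 0.34*0.3*0.89 + 0.65*0.3*0.11 = 0.043610 + 0.035420 + 0.090780 + 0.021450 = 0.191260
The poppy-seed meal-present share is 0.090780 + 0.021450 = 0.112230.
Hence the posterior is 0.112230/0.191260 ≈ 0.587.

Now condition on the additional information:
Sum P(positive screen|·) weighted by the priors over both values of poppy-seed meal:
  P(positive screen | ¬actual drug use) = 0.07*0.7 + 0.34*0.3
        = 0.049000 + 0.102000 = 0.151000
Keeping only the poppy-seed meal-present terms gives 0.102000, so
  P(poppy-seed meal | positive screen, ¬actual drug use) = 0.102000 / 0.151000 ≈ 0.675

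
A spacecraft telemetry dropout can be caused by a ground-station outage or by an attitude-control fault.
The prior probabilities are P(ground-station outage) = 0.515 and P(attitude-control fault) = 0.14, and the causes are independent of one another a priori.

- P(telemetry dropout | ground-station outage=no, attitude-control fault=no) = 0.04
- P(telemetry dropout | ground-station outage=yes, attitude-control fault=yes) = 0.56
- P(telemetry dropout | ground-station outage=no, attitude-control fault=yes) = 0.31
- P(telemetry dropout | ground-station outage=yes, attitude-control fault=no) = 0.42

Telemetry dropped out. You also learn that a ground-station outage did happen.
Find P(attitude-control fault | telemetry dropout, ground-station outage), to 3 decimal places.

Enumerate both values of attitude-control fault and weight by the priors:
  P(telemetry dropout | ground-station outage) = 0.42·0.86 + 0.56·0.14
        = 0.361200 + 0.078400 = 0.439600
Configurations with attitude-control fault contribute 0.078400, so
  P(attitude-control fault | telemetry dropout, ground-station outage) = 0.078400 / 0.439600 ≈ 0.178

P(attitude-control fault | telemetry dropout, ground-station outage) ≈ 0.178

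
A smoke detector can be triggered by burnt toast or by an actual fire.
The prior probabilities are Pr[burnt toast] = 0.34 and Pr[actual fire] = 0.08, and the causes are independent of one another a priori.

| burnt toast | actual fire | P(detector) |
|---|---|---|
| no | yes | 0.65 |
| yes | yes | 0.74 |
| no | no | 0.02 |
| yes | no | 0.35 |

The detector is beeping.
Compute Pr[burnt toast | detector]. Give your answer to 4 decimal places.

P(detector) = 0.02*0.66*0.92 + 0.65*0.66*0.08 + 0.35*0.34*0.92 + 0.74*0.34*0.08 = 0.012144 + 0.034320 + 0.109480 + 0.020128 = 0.176072
Of this, 0.129608 comes from 0.109480 + 0.020128 (the burnt toast=true cases).
So P(burnt toast | detector) = 0.129608/0.176072 ≈ 0.7361.

Pr[burnt toast | detector] ≈ 0.7361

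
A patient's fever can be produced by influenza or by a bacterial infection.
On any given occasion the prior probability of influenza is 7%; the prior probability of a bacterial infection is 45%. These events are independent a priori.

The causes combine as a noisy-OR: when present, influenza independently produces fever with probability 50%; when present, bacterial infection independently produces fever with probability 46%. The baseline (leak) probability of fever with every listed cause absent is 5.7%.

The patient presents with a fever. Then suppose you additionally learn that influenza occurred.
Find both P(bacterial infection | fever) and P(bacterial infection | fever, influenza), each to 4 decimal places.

P(bacterial infection | fever) ≈ 0.8222; P(bacterial infection | fever, influenza) ≈ 0.5357

Under noisy-OR, P(fever | causes) = 1 − (1−0.057)·∏(1−qᵢ) over the active causes.
P(fever) = 0.057·0.93·0.55 + 0.49078·0.93·0.45 + 0.5285·0.07·0.55 + 0.74539·0.07·0.45 = 0.029156 + 0.205391 + 0.020347 + 0.023480 = 0.278374
The bacterial infection-present share is 0.205391 + 0.023480 = 0.228871.
Hence the posterior is 0.228871/0.278374 ≈ 0.8222.

Now also conditioning on influenza=true:
P(fever | influenza) = 0.5285·0.55 + 0.74539·0.45 = 0.290675 + 0.335425 = 0.626100
The bacterial infection-present share is 0.74539·0.45 = 0.335425.
Hence the posterior is 0.335425/0.626100 ≈ 0.5357.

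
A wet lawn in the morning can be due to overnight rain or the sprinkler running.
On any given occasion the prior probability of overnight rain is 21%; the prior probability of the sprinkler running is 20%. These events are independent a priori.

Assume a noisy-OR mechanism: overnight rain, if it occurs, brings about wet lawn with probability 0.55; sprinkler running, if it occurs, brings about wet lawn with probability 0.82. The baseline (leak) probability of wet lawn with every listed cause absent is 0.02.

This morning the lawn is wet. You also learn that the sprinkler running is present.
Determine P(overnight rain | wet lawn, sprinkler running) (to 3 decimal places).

Under noisy-OR, P(wet lawn | causes) = 1 − (1−0.02)·∏(1−qᵢ) over the active causes.
P(wet lawn | sprinkler running) = 0.8236×0.79 + 0.92062×0.21 = 0.650644 + 0.193330 = 0.843974
The overnight rain-present share is 0.92062×0.21 = 0.193330.
Hence the posterior is 0.193330/0.843974 ≈ 0.229.

P(overnight rain | wet lawn, sprinkler running) ≈ 0.229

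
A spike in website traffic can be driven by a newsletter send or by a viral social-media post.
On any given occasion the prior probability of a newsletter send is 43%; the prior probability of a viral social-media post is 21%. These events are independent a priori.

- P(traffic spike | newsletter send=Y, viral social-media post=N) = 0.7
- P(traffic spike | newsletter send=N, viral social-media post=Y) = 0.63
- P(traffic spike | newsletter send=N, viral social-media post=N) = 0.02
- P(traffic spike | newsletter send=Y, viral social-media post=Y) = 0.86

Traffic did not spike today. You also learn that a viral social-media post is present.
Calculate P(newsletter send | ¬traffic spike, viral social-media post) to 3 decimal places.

P(newsletter send | ¬traffic spike, viral social-media post) ≈ 0.222

P(¬traffic spike | viral social-media post) = 0.37·0.57 + 0.14·0.43 = 0.210900 + 0.060200 = 0.271100
Of this, 0.060200 comes from 0.14·0.43 (the newsletter send=true cases).
Hence the posterior is 0.060200/0.271100 ≈ 0.222.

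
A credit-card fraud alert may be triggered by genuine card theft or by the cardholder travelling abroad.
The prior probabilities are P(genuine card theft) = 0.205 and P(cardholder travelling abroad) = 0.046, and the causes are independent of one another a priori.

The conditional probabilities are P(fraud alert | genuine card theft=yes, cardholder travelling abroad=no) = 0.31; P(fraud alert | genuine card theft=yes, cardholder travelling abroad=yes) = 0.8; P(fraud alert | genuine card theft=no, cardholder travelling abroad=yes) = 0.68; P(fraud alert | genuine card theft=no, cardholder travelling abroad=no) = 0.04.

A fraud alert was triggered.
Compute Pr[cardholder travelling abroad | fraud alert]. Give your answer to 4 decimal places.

Weight on cardholder travelling abroad=true, given the evidence: 0.024868 + 0.007544 = 0.032412
Normalizer over all consistent configurations: 0.04*0.795*0.954 + 0.68*0.795*0.046 + 0.31*0.205*0.954 + 0.8*0.205*0.046 = 0.123376
Posterior = 0.032412 / 0.123376 ≈ 0.2627

Pr[cardholder travelling abroad | fraud alert] ≈ 0.2627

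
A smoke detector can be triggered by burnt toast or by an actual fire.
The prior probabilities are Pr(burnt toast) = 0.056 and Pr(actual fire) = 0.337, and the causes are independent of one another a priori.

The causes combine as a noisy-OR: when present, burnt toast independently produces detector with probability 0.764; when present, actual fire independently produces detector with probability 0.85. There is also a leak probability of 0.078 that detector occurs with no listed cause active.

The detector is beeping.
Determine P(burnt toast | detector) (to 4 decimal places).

P(burnt toast | detector) ≈ 0.1278

Under noisy-OR, P(detector | causes) = 1 − (1−0.078)·∏(1−qᵢ) over the active causes.
Enumerate the 4 (burnt toast, actual fire) configurations and weight by the priors:
  P(detector) = 0.078×0.944×0.663 + 0.8617×0.944×0.337 + 0.782408×0.056×0.663 + 0.967361×0.056×0.337
        = 0.048818 + 0.274131 + 0.029049 + 0.018256 = 0.370254
Configurations with burnt toast contribute 0.047305, so
  P(burnt toast | detector) = 0.047305 / 0.370254 ≈ 0.1278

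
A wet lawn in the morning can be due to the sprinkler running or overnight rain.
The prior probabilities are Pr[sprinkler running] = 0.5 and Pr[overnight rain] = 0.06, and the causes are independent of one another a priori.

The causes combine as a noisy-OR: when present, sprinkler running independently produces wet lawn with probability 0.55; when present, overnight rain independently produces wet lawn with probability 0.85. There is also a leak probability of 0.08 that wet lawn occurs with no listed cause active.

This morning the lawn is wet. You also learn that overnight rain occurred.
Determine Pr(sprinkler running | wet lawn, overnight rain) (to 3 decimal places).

Under noisy-OR, P(wet lawn | causes) = 1 − (1−0.08)·∏(1−qᵢ) over the active causes.
For the numerator, keep only sprinkler running=true terms: 0.9379*0.5 = 0.468950
Normalizer over all consistent configurations: 0.862*0.5 + 0.9379*0.5 = 0.899950
P(sprinkler running | wet lawn, overnight rain) = 0.468950/0.899950 ≈ 0.521

Pr(sprinkler running | wet lawn, overnight rain) ≈ 0.521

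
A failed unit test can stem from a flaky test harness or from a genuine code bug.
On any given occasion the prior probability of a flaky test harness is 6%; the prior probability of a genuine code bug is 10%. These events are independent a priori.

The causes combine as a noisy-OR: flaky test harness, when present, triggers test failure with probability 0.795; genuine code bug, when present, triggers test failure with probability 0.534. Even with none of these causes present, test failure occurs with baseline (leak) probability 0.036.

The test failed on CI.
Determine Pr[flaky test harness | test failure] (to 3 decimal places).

Under noisy-OR, P(test failure | causes) = 1 − (1−0.036)·∏(1−qᵢ) over the active causes.
Numerator (weight on configurations with flaky test harness): 0.043329 + 0.005447 = 0.048776
Normalizer over all consistent configurations: 0.036×0.94×0.9 + 0.550776×0.94×0.1 + 0.80238×0.06×0.9 + 0.907909×0.06×0.1 = 0.131005
P(flaky test harness | test failure) = 0.048776/0.131005 ≈ 0.372

Pr[flaky test harness | test failure] ≈ 0.372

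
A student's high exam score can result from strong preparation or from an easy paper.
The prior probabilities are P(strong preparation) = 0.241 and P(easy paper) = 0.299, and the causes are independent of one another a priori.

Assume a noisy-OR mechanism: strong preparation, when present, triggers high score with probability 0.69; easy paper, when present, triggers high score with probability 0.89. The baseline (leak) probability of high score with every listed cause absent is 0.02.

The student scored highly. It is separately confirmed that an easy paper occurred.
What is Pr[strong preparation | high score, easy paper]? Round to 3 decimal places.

Pr[strong preparation | high score, easy paper] ≈ 0.256

Under noisy-OR, P(high score | causes) = 1 − (1−0.02)·∏(1−qᵢ) over the active causes.
Sum P(high score|·) weighted by the priors over both values of strong preparation:
  P(high score | easy paper) = 0.8922×0.759 + 0.966582×0.241
        = 0.677180 + 0.232946 = 0.910126
The terms with strong preparation present sum to 0.232946, so
  P(strong preparation | high score, easy paper) = 0.232946 / 0.910126 ≈ 0.256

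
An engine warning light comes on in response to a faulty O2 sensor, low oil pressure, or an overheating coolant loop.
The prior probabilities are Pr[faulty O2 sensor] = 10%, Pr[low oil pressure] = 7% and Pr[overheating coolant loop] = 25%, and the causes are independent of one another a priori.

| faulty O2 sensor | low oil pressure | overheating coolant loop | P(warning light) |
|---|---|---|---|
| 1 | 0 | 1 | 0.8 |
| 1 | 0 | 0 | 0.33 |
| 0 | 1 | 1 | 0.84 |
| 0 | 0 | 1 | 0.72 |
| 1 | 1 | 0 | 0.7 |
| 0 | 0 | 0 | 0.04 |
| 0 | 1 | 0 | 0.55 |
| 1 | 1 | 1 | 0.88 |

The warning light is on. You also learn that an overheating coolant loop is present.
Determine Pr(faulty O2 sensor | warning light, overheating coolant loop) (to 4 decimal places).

Pr(faulty O2 sensor | warning light, overheating coolant loop) ≈ 0.1094

Enumerate the 4 (faulty O2 sensor, low oil pressure) configurations and weight by the priors:
  P(warning light | overheating coolant loop) = 0.72*0.9*0.93 + 0.84*0.9*0.07 + 0.8*0.1*0.93 + 0.88*0.1*0.07
        = 0.602640 + 0.052920 + 0.074400 + 0.006160 = 0.736120
Keeping only the faulty O2 sensor-present terms gives 0.080560, so
  P(faulty O2 sensor | warning light, overheating coolant loop) = 0.080560 / 0.736120 ≈ 0.1094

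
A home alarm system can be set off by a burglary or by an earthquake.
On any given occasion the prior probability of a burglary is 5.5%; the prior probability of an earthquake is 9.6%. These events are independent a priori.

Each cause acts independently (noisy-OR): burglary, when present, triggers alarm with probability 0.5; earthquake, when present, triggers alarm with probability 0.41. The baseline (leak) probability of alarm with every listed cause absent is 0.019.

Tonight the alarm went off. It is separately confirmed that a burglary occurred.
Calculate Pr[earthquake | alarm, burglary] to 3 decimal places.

Under noisy-OR, P(alarm | causes) = 1 − (1−0.019)·∏(1−qᵢ) over the active causes.
Numerator (weight on configurations with earthquake): 0.710605*0.096 = 0.068218
The normalizing constant is 0.5095*0.904 + 0.710605*0.096 = 0.528806
P(earthquake | alarm, burglary) = 0.068218/0.528806 ≈ 0.129

Pr[earthquake | alarm, burglary] ≈ 0.129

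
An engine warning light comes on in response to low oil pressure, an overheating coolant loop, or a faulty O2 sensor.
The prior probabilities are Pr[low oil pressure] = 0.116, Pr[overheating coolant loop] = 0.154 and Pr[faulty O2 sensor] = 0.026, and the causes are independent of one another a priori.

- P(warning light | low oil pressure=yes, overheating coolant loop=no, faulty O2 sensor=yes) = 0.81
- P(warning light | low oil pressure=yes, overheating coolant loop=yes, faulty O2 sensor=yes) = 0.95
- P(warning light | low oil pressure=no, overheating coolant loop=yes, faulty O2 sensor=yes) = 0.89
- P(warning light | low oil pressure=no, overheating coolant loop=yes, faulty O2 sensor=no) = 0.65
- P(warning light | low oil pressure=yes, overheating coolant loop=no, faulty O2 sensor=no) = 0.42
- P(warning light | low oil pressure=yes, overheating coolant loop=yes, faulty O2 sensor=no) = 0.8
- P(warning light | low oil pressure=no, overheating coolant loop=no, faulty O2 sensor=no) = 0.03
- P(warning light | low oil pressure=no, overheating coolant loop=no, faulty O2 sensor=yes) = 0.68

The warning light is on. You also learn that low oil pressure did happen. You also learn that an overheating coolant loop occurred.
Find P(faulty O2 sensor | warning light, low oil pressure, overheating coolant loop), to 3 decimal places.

P(warning light | low oil pressure, overheating coolant loop) = 0.8·0.974 + 0.95·0.026 = 0.779200 + 0.024700 = 0.803900
Of this, 0.024700 comes from 0.95·0.026 (the faulty O2 sensor=true cases).
P(faulty O2 sensor | warning light, low oil pressure, overheating coolant loop) = 0.024700 / 0.803900 ≈ 0.031

P(faulty O2 sensor | warning light, low oil pressure, overheating coolant loop) ≈ 0.031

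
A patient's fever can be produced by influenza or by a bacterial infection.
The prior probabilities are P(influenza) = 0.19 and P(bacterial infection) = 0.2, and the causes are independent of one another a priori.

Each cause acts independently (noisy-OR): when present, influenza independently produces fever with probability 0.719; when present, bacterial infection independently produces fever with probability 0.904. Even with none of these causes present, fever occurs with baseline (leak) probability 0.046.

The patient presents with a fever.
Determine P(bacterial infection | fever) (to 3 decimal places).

Under noisy-OR, P(fever | causes) = 1 − (1−0.046)·∏(1−qᵢ) over the active causes.
Sum P(fever|·) weighted by the priors over the 4 (influenza, bacterial infection) configurations:
  P(fever) = 0.046*0.81*0.8 + 0.908416*0.81*0.2 + 0.731926*0.19*0.8 + 0.974265*0.19*0.2
        = 0.029808 + 0.147163 + 0.111253 + 0.037022 = 0.325246
Keeping only the bacterial infection-present terms gives 0.184185, so
  P(bacterial infection | fever) = 0.184185 / 0.325246 ≈ 0.566

P(bacterial infection | fever) ≈ 0.566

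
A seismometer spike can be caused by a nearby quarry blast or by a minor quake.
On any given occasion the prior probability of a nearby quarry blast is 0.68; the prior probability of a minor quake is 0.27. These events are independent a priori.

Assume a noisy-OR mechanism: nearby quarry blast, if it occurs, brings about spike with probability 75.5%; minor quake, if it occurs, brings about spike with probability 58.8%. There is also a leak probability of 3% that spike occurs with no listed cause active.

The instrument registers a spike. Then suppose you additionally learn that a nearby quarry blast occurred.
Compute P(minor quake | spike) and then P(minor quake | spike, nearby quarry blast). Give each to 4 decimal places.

P(minor quake | spike) ≈ 0.3607; P(minor quake | spike, nearby quarry blast) ≈ 0.3044

Under noisy-OR, P(spike | causes) = 1 − (1−0.03)·∏(1−qᵢ) over the active causes.
Weight on minor quake=true, given the evidence: 0.051871 + 0.165623 = 0.217494
The normalizing constant is 0.03*0.32*0.73 + 0.60036*0.32*0.27 + 0.76235*0.68*0.73 + 0.902088*0.68*0.27 = 0.602933
P(minor quake | spike) = 0.217494/0.602933 ≈ 0.3607

With the extra evidence:
P(spike | nearby quarry blast) = 0.76235×0.73 + 0.902088×0.27 = 0.556515 + 0.243564 = 0.800079
The minor quake-present share is 0.902088×0.27 = 0.243564.
So P(minor quake | spike, nearby quarry blast) = 0.243564/0.800079 ≈ 0.3044.
The drop from 0.3607 to 0.3044 is the explaining-away (discounting) effect.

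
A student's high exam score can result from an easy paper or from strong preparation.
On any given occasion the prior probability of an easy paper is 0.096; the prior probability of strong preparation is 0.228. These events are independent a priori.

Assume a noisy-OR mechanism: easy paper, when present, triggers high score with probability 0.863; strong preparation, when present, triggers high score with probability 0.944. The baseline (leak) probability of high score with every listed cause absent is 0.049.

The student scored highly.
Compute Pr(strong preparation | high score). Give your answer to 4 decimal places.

Under noisy-OR, P(high score | causes) = 1 − (1−0.049)·∏(1−qᵢ) over the active causes.
Weight on strong preparation=true, given the evidence: 0.195135 + 0.021728 = 0.216863
Normalizer over all consistent configurations: 0.049*0.904*0.772 + 0.946744*0.904*0.228 + 0.869713*0.096*0.772 + 0.992704*0.096*0.228 = 0.315516
Posterior = 0.216863 / 0.315516 ≈ 0.6873

Pr(strong preparation | high score) ≈ 0.6873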